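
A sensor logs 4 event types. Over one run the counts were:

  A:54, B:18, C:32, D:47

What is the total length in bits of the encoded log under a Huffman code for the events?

298

Build the Huffman tree bottom-up:
merge B(18) and C(32): 50
merge D(47) and 50: 97
merge A(54) and 97: 151
The encoded length is the sum of every internal node's weight: 50 + 97 + 151 = 298 bits.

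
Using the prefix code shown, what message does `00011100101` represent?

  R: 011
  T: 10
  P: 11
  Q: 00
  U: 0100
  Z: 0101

Read left to right; each codeword is recognised as soon as it completes (prefix code):
  00→Q | 011→R | 10→T | 0101→Z
Decoded message: QRTZ

QRTZ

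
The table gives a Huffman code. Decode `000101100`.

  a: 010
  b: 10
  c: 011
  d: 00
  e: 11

Read left to right; each codeword is recognised as soon as it completes (prefix code):
  00→d | 010→a | 11→e | 00→d
Decoded message: daed

daed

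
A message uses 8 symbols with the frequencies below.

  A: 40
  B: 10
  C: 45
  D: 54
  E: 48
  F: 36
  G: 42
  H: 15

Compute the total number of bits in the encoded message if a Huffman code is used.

841

Merge the two smallest weights repeatedly:
combine B(10), H(15) → 25
combine 25, F(36) → 61
combine A(40), G(42) → 82
combine C(45), E(48) → 93
combine D(54), 61 → 115
combine 82, 93 → 175
combine 115, 175 → 290
Each symbol's bit-cost is frequency × depth; summing gives 841 bits (equivalently 25 + 61 + 82 + 93 + 115 + 175 + 290).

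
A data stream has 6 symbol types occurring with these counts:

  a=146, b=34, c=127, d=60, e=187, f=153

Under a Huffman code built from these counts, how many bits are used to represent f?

Build the tree from the bottom:
combine b(34), d(60) → 94
combine 94, c(127) → 221
combine a(146), f(153) → 299
combine e(187), 221 → 408
combine 299, 408 → 707
f sits 2 levels below the root, so its codeword is 2 bits.

2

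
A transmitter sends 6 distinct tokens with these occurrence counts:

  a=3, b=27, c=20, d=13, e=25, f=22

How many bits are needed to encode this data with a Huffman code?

272

Greedily combine the two least-frequent nodes:
a(3) + d(13) → 16
16 + c(20) → 36
f(22) + e(25) → 47
b(27) + 36 → 63
47 + 63 → 110
Each symbol's bit-cost is frequency × depth; summing gives 272 bits (equivalently 16 + 36 + 47 + 63 + 110).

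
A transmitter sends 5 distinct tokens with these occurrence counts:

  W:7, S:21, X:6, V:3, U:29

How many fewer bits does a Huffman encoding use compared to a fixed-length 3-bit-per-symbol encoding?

Fixed-length: 3 bits × 66 symbols = 198 bits.
Huffman merges:
merge V(3) and X(6): 9
merge W(7) and 9: 16
merge 16 and S(21): 37
merge U(29) and 37: 66
Huffman total = 9 + 16 + 37 + 66 = 128 bits.
Saving = 198 − 128 = 70 bits.

70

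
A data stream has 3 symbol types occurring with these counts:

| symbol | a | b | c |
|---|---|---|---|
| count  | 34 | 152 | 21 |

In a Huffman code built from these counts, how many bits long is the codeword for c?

Build the tree from the bottom:
combine c(21), a(34) → 55
combine 55, b(152) → 207
The subtree containing c is merged 2 times, so code length = 2.

2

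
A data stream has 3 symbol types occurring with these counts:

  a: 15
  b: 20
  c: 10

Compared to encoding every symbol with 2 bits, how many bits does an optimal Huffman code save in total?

Fixed-length: 2 bits × 45 symbols = 90 bits.
Huffman merges:
c(10) + a(15) → 25
b(20) + 25 → 45
Huffman total = 25 + 45 = 70 bits.
Saving = 90 − 70 = 20 bits.

20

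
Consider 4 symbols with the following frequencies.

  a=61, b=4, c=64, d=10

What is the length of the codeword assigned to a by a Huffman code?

Build the tree from the bottom:
b(4) + d(10) → 14
14 + a(61) → 75
c(64) + 75 → 139
a's leaf is at depth 2, giving a 2-bit codeword.

2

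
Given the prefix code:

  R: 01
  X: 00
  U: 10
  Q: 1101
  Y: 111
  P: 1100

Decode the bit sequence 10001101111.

Read left to right; each codeword is recognised as soon as it completes (prefix code):
  10→U | 00→X | 1101→Q | 111→Y
Decoded message: UXQY

UXQY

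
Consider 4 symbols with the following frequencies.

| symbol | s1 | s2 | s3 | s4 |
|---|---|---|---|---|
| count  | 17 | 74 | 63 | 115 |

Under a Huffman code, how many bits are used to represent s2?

Build the tree from the bottom:
merge s1(17) and s3(63): 80
merge s2(74) and 80: 154
merge s4(115) and 154: 269
s2 sits 2 levels below the root, so its codeword is 2 bits.

2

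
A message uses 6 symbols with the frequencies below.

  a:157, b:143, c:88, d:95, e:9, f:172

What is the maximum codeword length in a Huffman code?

4

Merge the two lowest-weight nodes at each step:
combine e(9), c(88) → 97
combine d(95), 97 → 192
combine b(143), a(157) → 300
combine f(172), 192 → 364
combine 300, 364 → 664
The rarest symbols sit at the bottom; the longest codeword is 4 bits.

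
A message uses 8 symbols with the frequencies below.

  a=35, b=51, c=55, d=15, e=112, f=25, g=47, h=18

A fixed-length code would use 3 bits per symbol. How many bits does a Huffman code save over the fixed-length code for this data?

79

Fixed-length: 3 bits × 358 symbols = 1074 bits.
Huffman merges:
d(15) + h(18) → 33
f(25) + 33 → 58
a(35) + g(47) → 82
b(51) + c(55) → 106
58 + 82 → 140
106 + e(112) → 218
140 + 218 → 358
Huffman total = 33 + 58 + 82 + 106 + 140 + 218 + 358 = 995 bits.
Saving = 1074 − 995 = 79 bits.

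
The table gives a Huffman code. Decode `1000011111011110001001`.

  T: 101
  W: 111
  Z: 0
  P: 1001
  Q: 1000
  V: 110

QZWVWQP

Read left to right; each codeword is recognised as soon as it completes (prefix code):
  1000→Q | 0→Z | 111→W | 110→V | 111→W | 1000→Q | 1001→P
Decoded message: QZWVWQP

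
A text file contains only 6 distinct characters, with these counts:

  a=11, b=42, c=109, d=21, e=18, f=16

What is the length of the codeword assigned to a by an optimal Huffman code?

Repeatedly merge the two smallest:
a(11) + f(16) → 27
e(18) + d(21) → 39
27 + 39 → 66
b(42) + 66 → 108
108 + c(109) → 217
a's leaf is at depth 4, giving a 4-bit codeword.

4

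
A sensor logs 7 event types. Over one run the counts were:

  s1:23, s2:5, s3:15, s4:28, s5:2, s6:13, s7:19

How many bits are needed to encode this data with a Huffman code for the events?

Merge the two smallest weights repeatedly:
combine s5(2), s2(5) → 7
combine 7, s6(13) → 20
combine s3(15), s7(19) → 34
combine 20, s1(23) → 43
combine s4(28), 34 → 62
combine 43, 62 → 105
The encoded length is the sum of every internal node's weight: 7 + 20 + 34 + 43 + 62 + 105 = 271 bits.

271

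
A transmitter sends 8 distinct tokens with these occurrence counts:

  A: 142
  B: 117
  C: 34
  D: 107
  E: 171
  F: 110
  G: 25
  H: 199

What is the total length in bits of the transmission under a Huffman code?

2570

Merge the two smallest weights repeatedly:
G(25) + C(34) → 59
59 + D(107) → 166
F(110) + B(117) → 227
A(142) + 166 → 308
E(171) + H(199) → 370
227 + 308 → 535
370 + 535 → 905
Each symbol's bit-cost is frequency × depth; summing gives 2570 bits (equivalently 59 + 166 + 227 + 308 + 370 + 535 + 905).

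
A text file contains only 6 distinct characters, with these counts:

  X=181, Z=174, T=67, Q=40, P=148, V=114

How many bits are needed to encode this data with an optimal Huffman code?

1776

Merge the two smallest weights repeatedly:
combine Q(40), T(67) → 107
combine 107, V(114) → 221
combine P(148), Z(174) → 322
combine X(181), 221 → 402
combine 322, 402 → 724
Total encoded bits = sum of merged weights = 107 + 221 + 322 + 402 + 724 = 1776.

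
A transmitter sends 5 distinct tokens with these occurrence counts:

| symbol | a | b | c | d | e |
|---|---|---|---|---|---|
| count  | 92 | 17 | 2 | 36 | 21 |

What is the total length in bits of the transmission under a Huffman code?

Greedily combine the two least-frequent nodes:
combine c(2), b(17) → 19
combine 19, e(21) → 40
combine d(36), 40 → 76
combine 76, a(92) → 168
The encoded length is the sum of every internal node's weight: 19 + 40 + 76 + 168 = 303 bits.

303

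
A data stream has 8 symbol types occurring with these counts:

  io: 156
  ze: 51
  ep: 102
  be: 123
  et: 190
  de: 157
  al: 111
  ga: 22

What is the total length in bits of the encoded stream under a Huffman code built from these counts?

2619

Merge the two smallest weights repeatedly:
merge ga(22) and ze(51): 73
merge 73 and ep(102): 175
merge al(111) and be(123): 234
merge io(156) and de(157): 313
merge 175 and et(190): 365
merge 234 and 313: 547
merge 365 and 547: 912
Each symbol's bit-cost is frequency × depth; summing gives 2619 bits (equivalently 73 + 175 + 234 + 313 + 365 + 547 + 912).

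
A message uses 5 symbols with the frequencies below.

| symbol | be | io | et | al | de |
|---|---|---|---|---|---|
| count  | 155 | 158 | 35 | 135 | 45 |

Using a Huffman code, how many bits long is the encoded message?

Merge the two smallest weights repeatedly:
merge et(35) and de(45): 80
merge 80 and al(135): 215
merge be(155) and io(158): 313
merge 215 and 313: 528
The encoded length is the sum of every internal node's weight: 80 + 215 + 313 + 528 = 1136 bits.

1136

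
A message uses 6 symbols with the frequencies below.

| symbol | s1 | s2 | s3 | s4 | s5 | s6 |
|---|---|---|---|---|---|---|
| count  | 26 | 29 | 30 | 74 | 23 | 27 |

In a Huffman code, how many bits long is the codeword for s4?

2

Huffman merges, smallest pair first:
merge s5(23) and s1(26): 49
merge s6(27) and s2(29): 56
merge s3(30) and 49: 79
merge 56 and s4(74): 130
merge 79 and 130: 209
s4 sits 2 levels below the root, so its codeword is 2 bits.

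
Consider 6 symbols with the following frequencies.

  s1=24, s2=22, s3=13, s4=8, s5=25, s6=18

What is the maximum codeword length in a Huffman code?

4

Merge the two lowest-weight nodes at each step:
merge s4(8) and s3(13): 21
merge s6(18) and 21: 39
merge s2(22) and s1(24): 46
merge s5(25) and 39: 64
merge 46 and 64: 110
The rarest symbols sit at the bottom; the longest codeword is 4 bits.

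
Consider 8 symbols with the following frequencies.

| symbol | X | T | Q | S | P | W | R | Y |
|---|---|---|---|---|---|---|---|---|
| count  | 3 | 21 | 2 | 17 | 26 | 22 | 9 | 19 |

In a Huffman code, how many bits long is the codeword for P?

2

Repeatedly merge the two smallest:
combine Q(2), X(3) → 5
combine 5, R(9) → 14
combine 14, S(17) → 31
combine Y(19), T(21) → 40
combine W(22), P(26) → 48
combine 31, 40 → 71
combine 48, 71 → 119
The subtree containing P is merged 2 times, so code length = 2.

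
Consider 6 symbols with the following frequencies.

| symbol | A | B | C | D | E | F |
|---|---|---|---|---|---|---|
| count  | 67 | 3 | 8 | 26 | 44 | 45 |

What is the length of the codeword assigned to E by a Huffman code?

2

Huffman merges, smallest pair first:
B(3) + C(8) → 11
11 + D(26) → 37
37 + E(44) → 81
F(45) + A(67) → 112
81 + 112 → 193
The subtree containing E is merged 2 times, so code length = 2.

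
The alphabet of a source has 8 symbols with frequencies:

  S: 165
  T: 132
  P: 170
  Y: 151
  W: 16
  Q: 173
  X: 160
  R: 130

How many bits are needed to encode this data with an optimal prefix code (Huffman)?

3264

Greedily combine the two least-frequent nodes:
W(16) + R(130) → 146
T(132) + 146 → 278
Y(151) + X(160) → 311
S(165) + P(170) → 335
Q(173) + 278 → 451
311 + 335 → 646
451 + 646 → 1097
Total encoded bits = sum of merged weights = 146 + 278 + 311 + 335 + 451 + 646 + 1097 = 3264.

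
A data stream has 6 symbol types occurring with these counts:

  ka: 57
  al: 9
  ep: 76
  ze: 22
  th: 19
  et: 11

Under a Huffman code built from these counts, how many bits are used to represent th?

4

Huffman merges, smallest pair first:
al(9) + et(11) → 20
th(19) + 20 → 39
ze(22) + 39 → 61
ka(57) + 61 → 118
ep(76) + 118 → 194
th sits 4 levels below the root, so its codeword is 4 bits.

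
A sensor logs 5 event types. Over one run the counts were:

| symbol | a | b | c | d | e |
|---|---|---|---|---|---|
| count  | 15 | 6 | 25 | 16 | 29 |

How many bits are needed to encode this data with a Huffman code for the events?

203

Merge the two smallest weights repeatedly:
merge b(6) and a(15): 21
merge d(16) and 21: 37
merge c(25) and e(29): 54
merge 37 and 54: 91
Each symbol's bit-cost is frequency × depth; summing gives 203 bits (equivalently 21 + 37 + 54 + 91).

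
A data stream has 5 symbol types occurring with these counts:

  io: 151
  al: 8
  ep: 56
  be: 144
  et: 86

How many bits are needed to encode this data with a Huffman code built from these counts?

Build the Huffman tree bottom-up:
merge al(8) and ep(56): 64
merge 64 and et(86): 150
merge be(144) and 150: 294
merge io(151) and 294: 445
Total encoded bits = sum of merged weights = 64 + 150 + 294 + 445 = 953.

953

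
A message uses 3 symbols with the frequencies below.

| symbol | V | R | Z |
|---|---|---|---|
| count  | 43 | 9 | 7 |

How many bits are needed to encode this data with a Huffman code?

75

Build the Huffman tree bottom-up:
merge Z(7) and R(9): 16
merge 16 and V(43): 59
The encoded length is the sum of every internal node's weight: 16 + 59 = 75 bits.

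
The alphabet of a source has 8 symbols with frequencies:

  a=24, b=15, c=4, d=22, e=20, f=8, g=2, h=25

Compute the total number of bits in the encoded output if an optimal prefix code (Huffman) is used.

Merge the two smallest weights repeatedly:
merge g(2) and c(4): 6
merge 6 and f(8): 14
merge 14 and b(15): 29
merge e(20) and d(22): 42
merge a(24) and h(25): 49
merge 29 and 42: 71
merge 49 and 71: 120
Each symbol's bit-cost is frequency × depth; summing gives 331 bits (equivalently 6 + 14 + 29 + 42 + 49 + 71 + 120).

331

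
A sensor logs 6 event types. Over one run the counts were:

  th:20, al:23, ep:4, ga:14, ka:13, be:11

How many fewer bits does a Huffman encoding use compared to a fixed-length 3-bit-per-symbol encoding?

43

Fixed-length: 3 bits × 85 symbols = 255 bits.
Huffman merges:
merge ep(4) and be(11): 15
merge ka(13) and ga(14): 27
merge 15 and th(20): 35
merge al(23) and 27: 50
merge 35 and 50: 85
Huffman total = 15 + 27 + 35 + 50 + 85 = 212 bits.
Saving = 255 − 212 = 43 bits.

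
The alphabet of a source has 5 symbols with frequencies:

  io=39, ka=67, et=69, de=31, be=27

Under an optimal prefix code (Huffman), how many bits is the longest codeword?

3

Merge the two lowest-weight nodes at each step:
be(27) + de(31) → 58
io(39) + 58 → 97
ka(67) + et(69) → 136
97 + 136 → 233
The first pair merged (be, de) ends up deepest, at depth 3.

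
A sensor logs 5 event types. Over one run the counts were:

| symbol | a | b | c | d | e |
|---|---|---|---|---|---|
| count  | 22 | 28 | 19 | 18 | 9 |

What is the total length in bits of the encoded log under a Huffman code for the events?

Build the Huffman tree bottom-up:
merge e(9) and d(18): 27
merge c(19) and a(22): 41
merge 27 and b(28): 55
merge 41 and 55: 96
The encoded length is the sum of every internal node's weight: 27 + 41 + 55 + 96 = 219 bits.

219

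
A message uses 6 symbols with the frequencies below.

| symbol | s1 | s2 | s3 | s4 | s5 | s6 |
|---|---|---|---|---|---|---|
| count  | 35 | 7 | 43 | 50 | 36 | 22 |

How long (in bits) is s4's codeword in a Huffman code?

Build the tree from the bottom:
merge s2(7) and s6(22): 29
merge 29 and s1(35): 64
merge s5(36) and s3(43): 79
merge s4(50) and 64: 114
merge 79 and 114: 193
The subtree containing s4 is merged 2 times, so code length = 2.

2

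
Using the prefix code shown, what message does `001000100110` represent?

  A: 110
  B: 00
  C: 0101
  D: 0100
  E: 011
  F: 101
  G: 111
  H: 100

BHDA

Read left to right; each codeword is recognised as soon as it completes (prefix code):
  00→B | 100→H | 0100→D | 110→A
Decoded message: BHDA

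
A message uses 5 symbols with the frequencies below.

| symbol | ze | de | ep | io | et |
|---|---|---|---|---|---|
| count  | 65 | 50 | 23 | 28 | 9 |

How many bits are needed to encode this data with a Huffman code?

Merge the two smallest weights repeatedly:
combine et(9), ep(23) → 32
combine io(28), 32 → 60
combine de(50), 60 → 110
combine ze(65), 110 → 175
Total encoded bits = sum of merged weights = 32 + 60 + 110 + 175 = 377.

377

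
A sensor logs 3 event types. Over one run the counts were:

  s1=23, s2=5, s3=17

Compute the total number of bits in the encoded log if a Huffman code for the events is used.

67

Greedily combine the two least-frequent nodes:
s2(5) + s3(17) → 22
22 + s1(23) → 45
Each symbol's bit-cost is frequency × depth; summing gives 67 bits (equivalently 22 + 45).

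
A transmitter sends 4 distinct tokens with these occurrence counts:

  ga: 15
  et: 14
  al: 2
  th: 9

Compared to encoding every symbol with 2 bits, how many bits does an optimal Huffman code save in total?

4

Fixed-length: 2 bits × 40 symbols = 80 bits.
Huffman merges:
al(2) + th(9) → 11
11 + et(14) → 25
ga(15) + 25 → 40
Huffman total = 11 + 25 + 40 = 76 bits.
Saving = 80 − 76 = 4 bits.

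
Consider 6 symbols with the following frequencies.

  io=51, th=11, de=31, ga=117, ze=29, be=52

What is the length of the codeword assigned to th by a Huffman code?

4

Build the tree from the bottom:
combine th(11), ze(29) → 40
combine de(31), 40 → 71
combine io(51), be(52) → 103
combine 71, 103 → 174
combine ga(117), 174 → 291
th's leaf is at depth 4, giving a 4-bit codeword.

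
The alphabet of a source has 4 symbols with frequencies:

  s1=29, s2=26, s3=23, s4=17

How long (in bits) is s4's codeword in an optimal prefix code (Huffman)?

Huffman merges, smallest pair first:
s4(17) + s3(23) → 40
s2(26) + s1(29) → 55
40 + 55 → 95
s4's leaf is at depth 2, giving a 2-bit codeword.

2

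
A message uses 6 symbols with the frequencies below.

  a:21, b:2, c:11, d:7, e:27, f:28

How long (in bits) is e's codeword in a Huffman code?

Repeatedly merge the two smallest:
combine b(2), d(7) → 9
combine 9, c(11) → 20
combine 20, a(21) → 41
combine e(27), f(28) → 55
combine 41, 55 → 96
The subtree containing e is merged 2 times, so code length = 2.

2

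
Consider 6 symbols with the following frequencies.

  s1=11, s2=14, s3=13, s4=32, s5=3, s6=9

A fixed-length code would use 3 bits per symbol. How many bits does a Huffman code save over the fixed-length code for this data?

52

Fixed-length: 3 bits × 82 symbols = 246 bits.
Huffman merges:
s5(3) + s6(9) → 12
s1(11) + 12 → 23
s3(13) + s2(14) → 27
23 + 27 → 50
s4(32) + 50 → 82
Huffman total = 12 + 23 + 27 + 50 + 82 = 194 bits.
Saving = 246 − 194 = 52 bits.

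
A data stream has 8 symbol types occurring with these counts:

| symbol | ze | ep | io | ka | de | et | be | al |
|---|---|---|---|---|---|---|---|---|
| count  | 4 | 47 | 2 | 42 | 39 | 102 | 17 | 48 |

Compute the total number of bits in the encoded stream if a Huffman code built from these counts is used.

Merge the two smallest weights repeatedly:
combine io(2), ze(4) → 6
combine 6, be(17) → 23
combine 23, de(39) → 62
combine ka(42), ep(47) → 89
combine al(48), 62 → 110
combine 89, et(102) → 191
combine 110, 191 → 301
The encoded length is the sum of every internal node's weight: 6 + 23 + 62 + 89 + 110 + 191 + 301 = 782 bits.

782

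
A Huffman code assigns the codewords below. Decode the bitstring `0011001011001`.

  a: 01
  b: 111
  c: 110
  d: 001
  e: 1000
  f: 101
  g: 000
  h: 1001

dhah

Read left to right; each codeword is recognised as soon as it completes (prefix code):
  001→d | 1001→h | 01→a | 1001→h
Decoded message: dhah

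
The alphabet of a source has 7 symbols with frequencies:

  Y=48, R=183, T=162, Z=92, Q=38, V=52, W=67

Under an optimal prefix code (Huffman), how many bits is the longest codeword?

4

Merge the two lowest-weight nodes at each step:
Q(38) + Y(48) → 86
V(52) + W(67) → 119
86 + Z(92) → 178
119 + T(162) → 281
178 + R(183) → 361
281 + 361 → 642
The first pair merged (Q, Y) ends up deepest, at depth 4.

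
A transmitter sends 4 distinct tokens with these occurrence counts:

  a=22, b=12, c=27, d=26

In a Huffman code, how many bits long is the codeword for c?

2

Repeatedly merge the two smallest:
b(12) + a(22) → 34
d(26) + c(27) → 53
34 + 53 → 87
c sits 2 levels below the root, so its codeword is 2 bits.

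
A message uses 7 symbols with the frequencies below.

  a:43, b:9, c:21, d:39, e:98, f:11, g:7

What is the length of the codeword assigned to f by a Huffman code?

Huffman merges, smallest pair first:
g(7) + b(9) → 16
f(11) + 16 → 27
c(21) + 27 → 48
d(39) + a(43) → 82
48 + 82 → 130
e(98) + 130 → 228
The subtree containing f is merged 4 times, so code length = 4.

4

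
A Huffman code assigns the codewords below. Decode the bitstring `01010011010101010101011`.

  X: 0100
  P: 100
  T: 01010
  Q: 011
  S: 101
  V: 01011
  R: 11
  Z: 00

TQTSTR

Read left to right; each codeword is recognised as soon as it completes (prefix code):
  01010→T | 011→Q | 01010→T | 101→S | 01010→T | 11→R
Decoded message: TQTSTR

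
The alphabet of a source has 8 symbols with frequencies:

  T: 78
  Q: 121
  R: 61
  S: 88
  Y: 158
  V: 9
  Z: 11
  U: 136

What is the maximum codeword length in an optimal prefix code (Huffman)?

Merge the two lowest-weight nodes at each step:
V(9) + Z(11) → 20
20 + R(61) → 81
T(78) + 81 → 159
S(88) + Q(121) → 209
U(136) + Y(158) → 294
159 + 209 → 368
294 + 368 → 662
The first pair merged (V, Z) ends up deepest, at depth 5.

5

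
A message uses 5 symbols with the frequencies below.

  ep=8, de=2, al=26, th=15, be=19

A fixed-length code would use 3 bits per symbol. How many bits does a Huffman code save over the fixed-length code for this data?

61

Fixed-length: 3 bits × 70 symbols = 210 bits.
Huffman merges:
de(2) + ep(8) → 10
10 + th(15) → 25
be(19) + 25 → 44
al(26) + 44 → 70
Huffman total = 10 + 25 + 44 + 70 = 149 bits.
Saving = 210 − 149 = 61 bits.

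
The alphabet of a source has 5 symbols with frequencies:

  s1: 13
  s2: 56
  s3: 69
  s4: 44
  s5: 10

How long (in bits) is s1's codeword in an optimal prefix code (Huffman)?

4

Build the tree from the bottom:
merge s5(10) and s1(13): 23
merge 23 and s4(44): 67
merge s2(56) and 67: 123
merge s3(69) and 123: 192
s1 sits 4 levels below the root, so its codeword is 4 bits.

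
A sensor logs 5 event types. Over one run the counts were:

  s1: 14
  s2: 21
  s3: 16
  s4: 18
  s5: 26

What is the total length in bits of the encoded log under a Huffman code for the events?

Greedily combine the two least-frequent nodes:
s1(14) + s3(16) → 30
s4(18) + s2(21) → 39
s5(26) + 30 → 56
39 + 56 → 95
The encoded length is the sum of every internal node's weight: 30 + 39 + 56 + 95 = 220 bits.

220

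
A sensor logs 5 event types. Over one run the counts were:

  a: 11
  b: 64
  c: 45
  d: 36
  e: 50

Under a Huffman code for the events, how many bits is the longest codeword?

3

Merge the two lowest-weight nodes at each step:
a(11) + d(36) → 47
c(45) + 47 → 92
e(50) + b(64) → 114
92 + 114 → 206
Maximum depth reached is 3.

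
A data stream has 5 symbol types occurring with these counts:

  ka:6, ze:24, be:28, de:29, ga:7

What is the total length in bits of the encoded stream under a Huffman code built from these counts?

201

Merge the two smallest weights repeatedly:
combine ka(6), ga(7) → 13
combine 13, ze(24) → 37
combine be(28), de(29) → 57
combine 37, 57 → 94
Total encoded bits = sum of merged weights = 13 + 37 + 57 + 94 = 201.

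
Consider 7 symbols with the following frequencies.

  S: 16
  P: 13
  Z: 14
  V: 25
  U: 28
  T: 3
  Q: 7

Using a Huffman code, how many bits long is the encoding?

Build the Huffman tree bottom-up:
combine T(3), Q(7) → 10
combine 10, P(13) → 23
combine Z(14), S(16) → 30
combine 23, V(25) → 48
combine U(28), 30 → 58
combine 48, 58 → 106
The encoded length is the sum of every internal node's weight: 10 + 23 + 30 + 48 + 58 + 106 = 275 bits.

275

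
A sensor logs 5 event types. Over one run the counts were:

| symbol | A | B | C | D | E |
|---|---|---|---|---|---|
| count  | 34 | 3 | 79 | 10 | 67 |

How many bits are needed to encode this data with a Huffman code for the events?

367

Greedily combine the two least-frequent nodes:
merge B(3) and D(10): 13
merge 13 and A(34): 47
merge 47 and E(67): 114
merge C(79) and 114: 193
The encoded length is the sum of every internal node's weight: 13 + 47 + 114 + 193 = 367 bits.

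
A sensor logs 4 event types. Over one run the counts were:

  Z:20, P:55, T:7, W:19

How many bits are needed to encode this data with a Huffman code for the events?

Build the Huffman tree bottom-up:
merge T(7) and W(19): 26
merge Z(20) and 26: 46
merge 46 and P(55): 101
The encoded length is the sum of every internal node's weight: 26 + 46 + 101 = 173 bits.

173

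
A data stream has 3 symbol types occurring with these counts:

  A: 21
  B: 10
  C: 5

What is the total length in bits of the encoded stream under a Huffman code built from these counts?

Build the Huffman tree bottom-up:
C(5) + B(10) → 15
15 + A(21) → 36
The encoded length is the sum of every internal node's weight: 15 + 36 = 51 bits.

51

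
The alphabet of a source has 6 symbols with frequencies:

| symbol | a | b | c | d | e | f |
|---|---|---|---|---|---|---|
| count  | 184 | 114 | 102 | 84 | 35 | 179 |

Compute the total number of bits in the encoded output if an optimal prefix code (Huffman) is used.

Greedily combine the two least-frequent nodes:
merge e(35) and d(84): 119
merge c(102) and b(114): 216
merge 119 and f(179): 298
merge a(184) and 216: 400
merge 298 and 400: 698
Each symbol's bit-cost is frequency × depth; summing gives 1731 bits (equivalently 119 + 216 + 298 + 400 + 698).

1731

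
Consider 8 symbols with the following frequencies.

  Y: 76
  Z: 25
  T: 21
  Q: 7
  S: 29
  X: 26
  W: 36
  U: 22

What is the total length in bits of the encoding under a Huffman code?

Greedily combine the two least-frequent nodes:
Q(7) + T(21) → 28
U(22) + Z(25) → 47
X(26) + 28 → 54
S(29) + W(36) → 65
47 + 54 → 101
65 + Y(76) → 141
101 + 141 → 242
The encoded length is the sum of every internal node's weight: 28 + 47 + 54 + 65 + 101 + 141 + 242 = 678 bits.

678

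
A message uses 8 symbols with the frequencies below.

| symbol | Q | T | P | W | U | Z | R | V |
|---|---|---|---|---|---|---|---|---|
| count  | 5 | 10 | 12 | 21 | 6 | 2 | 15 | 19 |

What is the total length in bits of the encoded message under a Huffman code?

250

Greedily combine the two least-frequent nodes:
combine Z(2), Q(5) → 7
combine U(6), 7 → 13
combine T(10), P(12) → 22
combine 13, R(15) → 28
combine V(19), W(21) → 40
combine 22, 28 → 50
combine 40, 50 → 90
Each symbol's bit-cost is frequency × depth; summing gives 250 bits (equivalently 7 + 13 + 22 + 28 + 40 + 50 + 90).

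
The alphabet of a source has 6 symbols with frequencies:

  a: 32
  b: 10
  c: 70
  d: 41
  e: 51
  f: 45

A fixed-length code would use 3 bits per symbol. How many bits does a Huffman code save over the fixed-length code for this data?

Fixed-length: 3 bits × 249 symbols = 747 bits.
Huffman merges:
merge b(10) and a(32): 42
merge d(41) and 42: 83
merge f(45) and e(51): 96
merge c(70) and 83: 153
merge 96 and 153: 249
Huffman total = 42 + 83 + 96 + 153 + 249 = 623 bits.
Saving = 747 − 623 = 124 bits.

124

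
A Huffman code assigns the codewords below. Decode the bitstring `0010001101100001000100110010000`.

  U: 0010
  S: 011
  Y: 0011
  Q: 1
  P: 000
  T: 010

UYSPTUSUP

Read left to right; each codeword is recognised as soon as it completes (prefix code):
  0010→U | 0011→Y | 011→S | 000→P | 010→T | 0010→U | 011→S | 0010→U | 000→P
Decoded message: UYSPTUSUP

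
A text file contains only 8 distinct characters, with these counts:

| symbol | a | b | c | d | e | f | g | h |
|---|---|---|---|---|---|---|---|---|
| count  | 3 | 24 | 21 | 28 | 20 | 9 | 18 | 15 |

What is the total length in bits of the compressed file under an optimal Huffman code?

398

Build the Huffman tree bottom-up:
a(3) + f(9) → 12
12 + h(15) → 27
g(18) + e(20) → 38
c(21) + b(24) → 45
27 + d(28) → 55
38 + 45 → 83
55 + 83 → 138
Total encoded bits = sum of merged weights = 12 + 27 + 38 + 45 + 55 + 83 + 138 = 398.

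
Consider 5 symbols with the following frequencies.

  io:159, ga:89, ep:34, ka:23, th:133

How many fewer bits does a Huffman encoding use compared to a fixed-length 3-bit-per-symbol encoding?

Fixed-length: 3 bits × 438 symbols = 1314 bits.
Huffman merges:
combine ka(23), ep(34) → 57
combine 57, ga(89) → 146
combine th(133), 146 → 279
combine io(159), 279 → 438
Huffman total = 57 + 146 + 279 + 438 = 920 bits.
Saving = 1314 − 920 = 394 bits.

394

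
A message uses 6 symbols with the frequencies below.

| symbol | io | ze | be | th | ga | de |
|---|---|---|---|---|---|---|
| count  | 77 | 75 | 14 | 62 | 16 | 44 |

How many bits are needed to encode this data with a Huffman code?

680

Merge the two smallest weights repeatedly:
combine be(14), ga(16) → 30
combine 30, de(44) → 74
combine th(62), 74 → 136
combine ze(75), io(77) → 152
combine 136, 152 → 288
Each symbol's bit-cost is frequency × depth; summing gives 680 bits (equivalently 30 + 74 + 136 + 152 + 288).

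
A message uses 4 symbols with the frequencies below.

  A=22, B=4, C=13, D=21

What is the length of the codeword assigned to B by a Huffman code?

3

Huffman merges, smallest pair first:
combine B(4), C(13) → 17
combine 17, D(21) → 38
combine A(22), 38 → 60
B's leaf is at depth 3, giving a 3-bit codeword.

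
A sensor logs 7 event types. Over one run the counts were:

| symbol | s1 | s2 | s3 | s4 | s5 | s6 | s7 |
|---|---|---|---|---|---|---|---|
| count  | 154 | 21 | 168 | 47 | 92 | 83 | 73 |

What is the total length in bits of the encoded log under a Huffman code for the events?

1660

Build the Huffman tree bottom-up:
s2(21) + s4(47) → 68
68 + s7(73) → 141
s6(83) + s5(92) → 175
141 + s1(154) → 295
s3(168) + 175 → 343
295 + 343 → 638
Each symbol's bit-cost is frequency × depth; summing gives 1660 bits (equivalently 68 + 141 + 175 + 295 + 343 + 638).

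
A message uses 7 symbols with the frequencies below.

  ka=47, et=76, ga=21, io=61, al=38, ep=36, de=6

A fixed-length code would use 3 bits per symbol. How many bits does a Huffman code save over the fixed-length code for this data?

Fixed-length: 3 bits × 285 symbols = 855 bits.
Huffman merges:
combine de(6), ga(21) → 27
combine 27, ep(36) → 63
combine al(38), ka(47) → 85
combine io(61), 63 → 124
combine et(76), 85 → 161
combine 124, 161 → 285
Huffman total = 27 + 63 + 85 + 124 + 161 + 285 = 745 bits.
Saving = 855 − 745 = 110 bits.

110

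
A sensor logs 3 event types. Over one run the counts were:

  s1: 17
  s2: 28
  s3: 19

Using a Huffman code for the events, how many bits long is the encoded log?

Merge the two smallest weights repeatedly:
combine s1(17), s3(19) → 36
combine s2(28), 36 → 64
The encoded length is the sum of every internal node's weight: 36 + 64 = 100 bits.

100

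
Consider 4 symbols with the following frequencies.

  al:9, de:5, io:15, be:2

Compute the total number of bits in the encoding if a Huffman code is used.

Greedily combine the two least-frequent nodes:
merge be(2) and de(5): 7
merge 7 and al(9): 16
merge io(15) and 16: 31
The encoded length is the sum of every internal node's weight: 7 + 16 + 31 = 54 bits.

54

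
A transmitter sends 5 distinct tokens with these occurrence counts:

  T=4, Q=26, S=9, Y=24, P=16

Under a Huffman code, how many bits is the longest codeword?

3

Merge the two lowest-weight nodes at each step:
merge T(4) and S(9): 13
merge 13 and P(16): 29
merge Y(24) and Q(26): 50
merge 29 and 50: 79
Maximum depth reached is 3.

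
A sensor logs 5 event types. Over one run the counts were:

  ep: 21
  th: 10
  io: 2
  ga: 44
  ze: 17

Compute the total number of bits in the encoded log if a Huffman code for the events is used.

185

Build the Huffman tree bottom-up:
merge io(2) and th(10): 12
merge 12 and ze(17): 29
merge ep(21) and 29: 50
merge ga(44) and 50: 94
Each symbol's bit-cost is frequency × depth; summing gives 185 bits (equivalently 12 + 29 + 50 + 94).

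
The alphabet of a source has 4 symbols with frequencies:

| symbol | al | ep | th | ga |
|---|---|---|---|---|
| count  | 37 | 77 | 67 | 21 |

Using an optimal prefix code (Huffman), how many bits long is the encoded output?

Build the Huffman tree bottom-up:
combine ga(21), al(37) → 58
combine 58, th(67) → 125
combine ep(77), 125 → 202
Total encoded bits = sum of merged weights = 58 + 125 + 202 = 385.

385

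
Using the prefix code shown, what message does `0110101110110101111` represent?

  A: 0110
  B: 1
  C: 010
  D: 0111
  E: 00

ABDABDB

Read left to right; each codeword is recognised as soon as it completes (prefix code):
  0110→A | 1→B | 0111→D | 0110→A | 1→B | 0111→D | 1→B
Decoded message: ABDABDB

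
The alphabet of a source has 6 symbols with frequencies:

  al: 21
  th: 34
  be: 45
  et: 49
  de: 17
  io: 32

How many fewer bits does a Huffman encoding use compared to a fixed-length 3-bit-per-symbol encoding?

94

Fixed-length: 3 bits × 198 symbols = 594 bits.
Huffman merges:
de(17) + al(21) → 38
io(32) + th(34) → 66
38 + be(45) → 83
et(49) + 66 → 115
83 + 115 → 198
Huffman total = 38 + 66 + 83 + 115 + 198 = 500 bits.
Saving = 594 − 500 = 94 bits.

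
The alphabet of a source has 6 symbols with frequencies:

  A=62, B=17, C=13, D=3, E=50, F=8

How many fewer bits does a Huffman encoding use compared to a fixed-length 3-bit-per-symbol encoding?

Fixed-length: 3 bits × 153 symbols = 459 bits.
Huffman merges:
combine D(3), F(8) → 11
combine 11, C(13) → 24
combine B(17), 24 → 41
combine 41, E(50) → 91
combine A(62), 91 → 153
Huffman total = 11 + 24 + 41 + 91 + 153 = 320 bits.
Saving = 459 − 320 = 139 bits.

139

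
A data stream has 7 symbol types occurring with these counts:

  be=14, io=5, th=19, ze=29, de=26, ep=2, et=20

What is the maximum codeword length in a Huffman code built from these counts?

4

Merge the two lowest-weight nodes at each step:
ep(2) + io(5) → 7
7 + be(14) → 21
th(19) + et(20) → 39
21 + de(26) → 47
ze(29) + 39 → 68
47 + 68 → 115
The first pair merged (ep, io) ends up deepest, at depth 4.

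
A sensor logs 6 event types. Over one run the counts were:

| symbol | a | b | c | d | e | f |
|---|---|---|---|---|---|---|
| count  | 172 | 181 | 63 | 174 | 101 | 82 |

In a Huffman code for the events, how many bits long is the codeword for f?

4

Repeatedly merge the two smallest:
combine c(63), f(82) → 145
combine e(101), 145 → 246
combine a(172), d(174) → 346
combine b(181), 246 → 427
combine 346, 427 → 773
The subtree containing f is merged 4 times, so code length = 4.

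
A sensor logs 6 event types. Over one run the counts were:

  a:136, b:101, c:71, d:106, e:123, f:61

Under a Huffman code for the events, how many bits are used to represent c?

3

Huffman merges, smallest pair first:
combine f(61), c(71) → 132
combine b(101), d(106) → 207
combine e(123), 132 → 255
combine a(136), 207 → 343
combine 255, 343 → 598
c's leaf is at depth 3, giving a 3-bit codeword.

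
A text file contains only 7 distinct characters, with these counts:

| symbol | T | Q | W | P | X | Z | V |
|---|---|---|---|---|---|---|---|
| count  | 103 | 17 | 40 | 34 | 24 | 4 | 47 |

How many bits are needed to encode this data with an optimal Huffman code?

Build the Huffman tree bottom-up:
combine Z(4), Q(17) → 21
combine 21, X(24) → 45
combine P(34), W(40) → 74
combine 45, V(47) → 92
combine 74, 92 → 166
combine T(103), 166 → 269
The encoded length is the sum of every internal node's weight: 21 + 45 + 74 + 92 + 166 + 269 = 667 bits.

667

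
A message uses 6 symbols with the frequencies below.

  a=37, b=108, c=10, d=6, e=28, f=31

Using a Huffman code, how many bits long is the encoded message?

Greedily combine the two least-frequent nodes:
combine d(6), c(10) → 16
combine 16, e(28) → 44
combine f(31), a(37) → 68
combine 44, 68 → 112
combine b(108), 112 → 220
Each symbol's bit-cost is frequency × depth; summing gives 460 bits (equivalently 16 + 44 + 68 + 112 + 220).

460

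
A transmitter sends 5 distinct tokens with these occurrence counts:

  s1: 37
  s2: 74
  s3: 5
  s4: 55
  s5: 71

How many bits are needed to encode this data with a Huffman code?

Build the Huffman tree bottom-up:
s3(5) + s1(37) → 42
42 + s4(55) → 97
s5(71) + s2(74) → 145
97 + 145 → 242
Total encoded bits = sum of merged weights = 42 + 97 + 145 + 242 = 526.

526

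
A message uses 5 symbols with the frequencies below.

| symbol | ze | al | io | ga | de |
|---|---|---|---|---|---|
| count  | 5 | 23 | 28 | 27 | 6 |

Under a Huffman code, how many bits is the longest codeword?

3

Merge the two lowest-weight nodes at each step:
ze(5) + de(6) → 11
11 + al(23) → 34
ga(27) + io(28) → 55
34 + 55 → 89
The first pair merged (ze, de) ends up deepest, at depth 3.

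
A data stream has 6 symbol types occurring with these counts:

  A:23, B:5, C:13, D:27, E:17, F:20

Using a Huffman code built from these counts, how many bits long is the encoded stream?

Merge the two smallest weights repeatedly:
merge B(5) and C(13): 18
merge E(17) and 18: 35
merge F(20) and A(23): 43
merge D(27) and 35: 62
merge 43 and 62: 105
The encoded length is the sum of every internal node's weight: 18 + 35 + 43 + 62 + 105 = 263 bits.

263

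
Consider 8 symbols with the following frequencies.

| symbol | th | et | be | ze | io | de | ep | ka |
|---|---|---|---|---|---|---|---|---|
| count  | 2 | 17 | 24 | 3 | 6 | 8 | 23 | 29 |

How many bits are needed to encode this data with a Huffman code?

Merge the two smallest weights repeatedly:
th(2) + ze(3) → 5
5 + io(6) → 11
de(8) + 11 → 19
et(17) + 19 → 36
ep(23) + be(24) → 47
ka(29) + 36 → 65
47 + 65 → 112
Total encoded bits = sum of merged weights = 5 + 11 + 19 + 36 + 47 + 65 + 112 = 295.

295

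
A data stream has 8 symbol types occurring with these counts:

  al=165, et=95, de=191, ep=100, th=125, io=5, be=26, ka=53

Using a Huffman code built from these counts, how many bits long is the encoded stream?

Build the Huffman tree bottom-up:
merge io(5) and be(26): 31
merge 31 and ka(53): 84
merge 84 and et(95): 179
merge ep(100) and th(125): 225
merge al(165) and 179: 344
merge de(191) and 225: 416
merge 344 and 416: 760
Total encoded bits = sum of merged weights = 31 + 84 + 179 + 225 + 344 + 416 + 760 = 2039.

2039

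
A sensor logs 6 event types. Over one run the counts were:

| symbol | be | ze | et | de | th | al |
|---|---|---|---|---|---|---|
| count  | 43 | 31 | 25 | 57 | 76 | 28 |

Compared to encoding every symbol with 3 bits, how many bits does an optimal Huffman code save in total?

133

Fixed-length: 3 bits × 260 symbols = 780 bits.
Huffman merges:
combine et(25), al(28) → 53
combine ze(31), be(43) → 74
combine 53, de(57) → 110
combine 74, th(76) → 150
combine 110, 150 → 260
Huffman total = 53 + 74 + 110 + 150 + 260 = 647 bits.
Saving = 780 − 647 = 133 bits.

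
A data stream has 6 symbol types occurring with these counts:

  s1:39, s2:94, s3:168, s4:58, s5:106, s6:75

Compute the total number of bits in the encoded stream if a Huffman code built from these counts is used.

Greedily combine the two least-frequent nodes:
merge s1(39) and s4(58): 97
merge s6(75) and s2(94): 169
merge 97 and s5(106): 203
merge s3(168) and 169: 337
merge 203 and 337: 540
The encoded length is the sum of every internal node's weight: 97 + 169 + 203 + 337 + 540 = 1346 bits.

1346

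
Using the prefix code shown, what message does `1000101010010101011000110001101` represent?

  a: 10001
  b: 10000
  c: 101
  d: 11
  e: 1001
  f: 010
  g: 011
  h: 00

afefcaac

Read left to right; each codeword is recognised as soon as it completes (prefix code):
  10001→a | 010→f | 1001→e | 010→f | 101→c | 10001→a | 10001→a | 101→c
Decoded message: afefcaac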